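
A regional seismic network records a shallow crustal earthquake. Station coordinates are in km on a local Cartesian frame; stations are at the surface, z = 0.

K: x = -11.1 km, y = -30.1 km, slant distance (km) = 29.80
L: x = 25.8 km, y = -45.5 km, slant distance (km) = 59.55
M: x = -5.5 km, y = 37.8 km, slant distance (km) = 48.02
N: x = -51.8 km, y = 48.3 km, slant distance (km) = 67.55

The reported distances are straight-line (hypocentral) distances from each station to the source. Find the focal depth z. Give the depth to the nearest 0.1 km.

depth ≈ 17.0 km

Each station gives a sphere (x−x_i)² + (y−y_i)² + z² = d_i² (stations at z=0).
Subtracting the K sphere from L and M: z² cancels, leaving linear equations in x and y:
73.8 x − 30.8 y = -951.49
11.2 x + 135.8 y = -988.01
Solving: x ≈ -15.399, y ≈ -6.005 km (keep extra digits for the depth step; rounded: -15.4, -6.0).
Then from the K sphere: z² = 29.80² − (x + 11.1)² − (y + 30.1)² with x = -15.399, y = -6.005, so z ≈ 17.000 ≈ 17.0 km.
Check against N (with the unrounded solution): distance 67.55 ≈ 67.55 km. ✓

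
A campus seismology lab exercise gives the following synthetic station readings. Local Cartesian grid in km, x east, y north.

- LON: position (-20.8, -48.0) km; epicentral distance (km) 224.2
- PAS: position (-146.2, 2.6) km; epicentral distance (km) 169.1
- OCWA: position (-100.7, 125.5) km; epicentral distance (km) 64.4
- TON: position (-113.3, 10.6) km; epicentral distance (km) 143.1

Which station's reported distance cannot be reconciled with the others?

LON

Solve using three stations at a time. Using PAS, OCWA, TON (subtract circle equations pairwise → linear system) gives (x, y) ≈ (-36.7, 131.4).
Distances from that point to each station vs reported:
  LON: calculated 180.1 vs reported 224.2 → residual 44.1 km
  PAS: calculated 169.0 vs reported 169.1 → residual 0.1 km
  OCWA: calculated 64.2 vs reported 64.4 → residual 0.2 km
  TON: calculated 143.0 vs reported 143.1 → residual 0.1 km
PAS, OCWA, TON are mutually consistent (residuals ≈ 0); LON is off by 44.1 km.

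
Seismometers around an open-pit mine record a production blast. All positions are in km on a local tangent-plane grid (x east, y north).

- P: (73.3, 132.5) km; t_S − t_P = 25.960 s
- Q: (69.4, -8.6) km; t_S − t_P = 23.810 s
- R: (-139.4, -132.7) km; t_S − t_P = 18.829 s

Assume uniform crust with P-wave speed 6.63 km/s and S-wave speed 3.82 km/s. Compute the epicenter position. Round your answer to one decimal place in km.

Distance from S−P lag: d = Δt · v_P v_S / (v_P − v_S) = Δt · (6.63·3.82)/(6.63−3.82) ≈ 9.0130·Δt.
So d_P = 233.98, d_Q = 214.60, d_R = 169.71 km.
Circle about each station: (x − 73.3)² + (y − 132.5)² = 233.98²; (x − 69.4)² + (y + 8.6)² = 214.60²; (x + 139.4)² + (y + 132.7)² = 169.71².
Subtracting the P equation from the Q and R equations removes the quadratic terms:
-7.8 x − 282.2 y = -9345.34
-425.4 x − 530.4 y = 40057.67
Solving the 2×2 system: x ≈ -140.3, y ≈ 37.0 km.

-140.3 km east, 37.0 km north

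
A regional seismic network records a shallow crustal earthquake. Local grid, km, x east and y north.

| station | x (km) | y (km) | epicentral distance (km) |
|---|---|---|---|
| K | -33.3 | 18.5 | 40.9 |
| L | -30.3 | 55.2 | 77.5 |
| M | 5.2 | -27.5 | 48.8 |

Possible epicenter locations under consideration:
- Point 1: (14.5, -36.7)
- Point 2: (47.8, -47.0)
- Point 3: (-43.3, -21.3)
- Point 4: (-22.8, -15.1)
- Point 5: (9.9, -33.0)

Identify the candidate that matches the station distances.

Point 3

For each candidate, compare |candidate − station| to the reported distance:
Point 1: residuals K 32.1, L 24.7, M 35.7 → max 35.7 km
Point 2: residuals K 63.3, L 51.1, M 1.9 → max 63.3 km
Point 3: residuals K 0.1, L 0.1, M 0.1 → max 0.1 km
Point 4: residuals K 5.7, L 6.8, M 18.2 → max 18.2 km
Point 5: residuals K 26.3, L 19.4, M 41.6 → max 41.6 km
Only Point 3 has all residuals ≈ 0.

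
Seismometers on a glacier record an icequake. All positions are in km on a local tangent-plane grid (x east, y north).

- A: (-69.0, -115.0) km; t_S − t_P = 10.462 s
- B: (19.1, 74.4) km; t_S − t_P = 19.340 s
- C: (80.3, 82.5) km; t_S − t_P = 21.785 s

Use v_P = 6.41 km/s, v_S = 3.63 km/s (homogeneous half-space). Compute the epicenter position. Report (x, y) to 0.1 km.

Distance from S−P lag: d = Δt · v_P v_S / (v_P − v_S) = Δt · (6.41·3.63)/(6.41−3.63) ≈ 8.3699·Δt.
So d_A = 87.57, d_B = 161.87, d_C = 182.34 km.
Circle about each station: (x + 69.0)² + (y + 115.0)² = 87.57²; (x − 19.1)² + (y − 74.4)² = 161.87²; (x − 80.3)² + (y − 82.5)² = 182.34².
Subtracting the A equation from the B and C equations removes the quadratic terms:
176.2 x + 378.8 y = -30619.22
298.6 x + 395.0 y = -30311.03
Solving the 2×2 system: x ≈ 14.1, y ≈ -87.4 km.
Check against A (with the unrounded x, y): √((x + 69.0)²+(y + 115.0)²) = 87.55 ≈ 87.57 km. ✓

x ≈ 14.1 km, y ≈ -87.4 km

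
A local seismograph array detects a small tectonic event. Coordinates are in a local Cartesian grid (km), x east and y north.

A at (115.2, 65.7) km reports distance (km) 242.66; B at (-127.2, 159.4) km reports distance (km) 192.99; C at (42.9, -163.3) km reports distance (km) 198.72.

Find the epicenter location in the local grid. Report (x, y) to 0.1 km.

x ≈ -106.7 km, y ≈ -32.5 km

Circle about each station: (x − 115.2)² + (y − 65.7)² = 242.66²; (x + 127.2)² + (y − 159.4)² = 192.99²; (x − 42.9)² + (y + 163.3)² = 198.72².
Subtracting the A equation from the B and C equations removes the quadratic terms:
-484.8 x + 187.4 y = 45639.41
-144.6 x − 458.0 y = 30314.01
Solving the 2×2 system: x ≈ -106.7, y ≈ -32.5 km.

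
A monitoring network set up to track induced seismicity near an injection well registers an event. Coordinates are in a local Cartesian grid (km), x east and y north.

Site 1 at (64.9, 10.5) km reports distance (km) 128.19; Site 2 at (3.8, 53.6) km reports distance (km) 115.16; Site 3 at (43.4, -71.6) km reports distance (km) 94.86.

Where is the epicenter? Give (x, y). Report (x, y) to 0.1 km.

Circle about each station: (x − 64.9)² + (y − 10.5)² = 128.19²; (x − 3.8)² + (y − 53.6)² = 115.16²; (x − 43.4)² + (y + 71.6)² = 94.86².
Subtracting the Site 1 equation from the Site 2 and Site 3 equations removes the quadratic terms:
-122.2 x + 86.2 y = 1735.99
-43.0 x − 164.2 y = 10122.12
Solving the 2×2 system: x ≈ -48.7, y ≈ -48.9 km.

(-48.7, -48.9)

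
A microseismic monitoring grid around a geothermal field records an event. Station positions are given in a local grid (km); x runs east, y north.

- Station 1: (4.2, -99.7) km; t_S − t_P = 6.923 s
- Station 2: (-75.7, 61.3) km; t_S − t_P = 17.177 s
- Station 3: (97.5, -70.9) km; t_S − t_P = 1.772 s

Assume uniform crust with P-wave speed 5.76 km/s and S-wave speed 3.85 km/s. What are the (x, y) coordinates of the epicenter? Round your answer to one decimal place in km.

Distance from S−P lag: d = Δt · v_P v_S / (v_P − v_S) = Δt · (5.76·3.85)/(5.76−3.85) ≈ 11.6105·Δt.
So d_Station 1 = 80.38, d_Station 2 = 199.43, d_Station 3 = 20.57 km.
Circle about each station: (x − 4.2)² + (y + 99.7)² = 80.38²; (x + 75.7)² + (y − 61.3)² = 199.43²; (x − 97.5)² + (y + 70.9)² = 20.57².
Subtracting the Station 1 equation from the Station 2 and Station 3 equations removes the quadratic terms:
-159.8 x + 322.0 y = -33780.93
186.6 x + 57.6 y = 10613.15
Solving the 2×2 system: x ≈ 77.4, y ≈ -66.5 km.
Check against Station 1 (with the unrounded x, y): √((x − 4.2)²+(y + 99.7)²) = 80.38 ≈ 80.38 km. ✓

x ≈ 77.4 km, y ≈ -66.5 km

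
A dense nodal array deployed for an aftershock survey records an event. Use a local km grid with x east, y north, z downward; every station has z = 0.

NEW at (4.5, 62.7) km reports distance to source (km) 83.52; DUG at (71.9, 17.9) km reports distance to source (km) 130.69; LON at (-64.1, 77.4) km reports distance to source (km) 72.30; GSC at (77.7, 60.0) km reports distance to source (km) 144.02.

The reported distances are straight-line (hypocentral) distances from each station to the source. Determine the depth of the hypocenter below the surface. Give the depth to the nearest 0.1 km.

Each station gives a sphere (x−x_i)² + (y−y_i)² + z² = d_i² (stations at z=0).
Subtracting the NEW sphere from DUG and LON: z² cancels, leaving linear equations in x and y:
134.8 x − 89.6 y = -8565.81
-137.2 x + 29.4 y = 7896.33
Solving: x ≈ -54.703, y ≈ 13.302 km (keep extra digits for the depth step; rounded: -54.7, 13.3).
Then from the NEW sphere: z² = 83.52² − (x − 4.5)² − (y − 62.7)² with x = -54.703, y = 13.302, so z ≈ 32.100 ≈ 32.1 km.
Check against GSC (with the unrounded solution): distance 144.02 ≈ 144.02 km. ✓

32.1 km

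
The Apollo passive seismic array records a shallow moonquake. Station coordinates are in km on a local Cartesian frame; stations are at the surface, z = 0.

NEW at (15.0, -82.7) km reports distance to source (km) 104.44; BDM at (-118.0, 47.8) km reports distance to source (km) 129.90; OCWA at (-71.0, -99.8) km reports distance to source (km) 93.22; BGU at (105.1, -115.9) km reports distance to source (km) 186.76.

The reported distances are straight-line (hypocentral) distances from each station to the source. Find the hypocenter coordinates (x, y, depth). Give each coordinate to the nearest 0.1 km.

Each station gives a sphere (x−x_i)² + (y−y_i)² + z² = d_i² (stations at z=0).
Subtracting the NEW sphere from BDM and OCWA: z² cancels, leaving linear equations in x and y:
-266.0 x + 261.0 y = 3178.25
-172.0 x − 34.2 y = 10154.50
Solving: x ≈ -51.103, y ≈ -39.905 km (keep extra digits for the depth step; rounded: -51.1, -39.9).
Then from the NEW sphere: z² = 104.44² − (x − 15.0)² − (y + 82.7)² with x = -51.103, y = -39.905, so z ≈ 68.605 ≈ 68.6 km.

x ≈ -51.1 km, y ≈ -39.9 km, depth ≈ 68.6 km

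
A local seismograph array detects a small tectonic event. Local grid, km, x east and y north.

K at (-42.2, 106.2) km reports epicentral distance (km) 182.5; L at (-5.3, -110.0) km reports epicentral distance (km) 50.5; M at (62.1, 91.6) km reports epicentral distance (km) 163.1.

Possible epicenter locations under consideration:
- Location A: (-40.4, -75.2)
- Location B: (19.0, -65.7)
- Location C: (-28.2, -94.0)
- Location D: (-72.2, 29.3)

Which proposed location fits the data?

Location B

For each candidate, compare |candidate − station| to the reported distance:
Location A: residuals K 1.1, L 1.1, M 32.7 → max 32.7 km
Location B: residuals K 0.0, L 0.0, M 0.0 → max 0.0 km
Location C: residuals K 18.2, L 22.6, M 43.3 → max 43.3 km
Location D: residuals K 100.0, L 104.0, M 15.1 → max 104.0 km
Only Location B has all residuals ≈ 0.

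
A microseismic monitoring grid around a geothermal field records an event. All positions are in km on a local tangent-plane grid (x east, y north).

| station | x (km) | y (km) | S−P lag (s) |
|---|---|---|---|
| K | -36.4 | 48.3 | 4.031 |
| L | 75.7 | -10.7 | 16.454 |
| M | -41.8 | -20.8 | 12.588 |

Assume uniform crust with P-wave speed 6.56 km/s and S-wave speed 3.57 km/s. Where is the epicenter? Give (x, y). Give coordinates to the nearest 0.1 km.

Distance from S−P lag: d = Δt · v_P v_S / (v_P − v_S) = Δt · (6.56·3.57)/(6.56−3.57) ≈ 7.8325·Δt.
So d_K = 31.57, d_L = 128.88, d_M = 98.60 km.
Circle about each station: (x + 36.4)² + (y − 48.3)² = 31.57²; (x − 75.7)² + (y + 10.7)² = 128.88²; (x + 41.8)² + (y + 20.8)² = 98.60².
Subtracting the K equation from the L and M equations removes the quadratic terms:
224.2 x − 118.0 y = -13426.26
-10.8 x − 138.2 y = -10203.27
Solving the 2×2 system: x ≈ -20.2, y ≈ 75.4 km.

-20.2 km east, 75.4 km north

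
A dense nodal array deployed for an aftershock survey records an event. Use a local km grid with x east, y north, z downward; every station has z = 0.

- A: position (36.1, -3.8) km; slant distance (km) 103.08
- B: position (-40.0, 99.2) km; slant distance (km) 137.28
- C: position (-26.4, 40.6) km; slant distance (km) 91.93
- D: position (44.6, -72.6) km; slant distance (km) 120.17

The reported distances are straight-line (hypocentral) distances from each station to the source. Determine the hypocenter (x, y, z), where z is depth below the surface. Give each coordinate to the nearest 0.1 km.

Each station gives a sphere (x−x_i)² + (y−y_i)² + z² = d_i² (stations at z=0).
Subtracting the A sphere from B and C: z² cancels, leaving linear equations in x and y:
-152.2 x + 206.0 y = 1902.68
-125.0 x + 88.8 y = 3202.03
Solving: x ≈ -40.104, y ≈ -20.394 km (keep extra digits for the depth step; rounded: -40.1, -20.4).
Then from the A sphere: z² = 103.08² − (x − 36.1)² − (y + 3.8)² with x = -40.104, y = -20.394, so z ≈ 67.402 ≈ 67.4 km.

(-40.1, -20.4, 67.4)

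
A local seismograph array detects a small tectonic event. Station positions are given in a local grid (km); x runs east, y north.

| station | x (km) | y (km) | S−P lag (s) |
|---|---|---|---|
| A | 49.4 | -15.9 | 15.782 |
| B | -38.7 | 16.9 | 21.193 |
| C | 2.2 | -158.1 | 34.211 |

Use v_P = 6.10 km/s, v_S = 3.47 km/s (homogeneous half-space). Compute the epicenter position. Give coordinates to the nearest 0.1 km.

x ≈ 113.6 km, y ≈ 93.7 km

Distance from S−P lag: d = Δt · v_P v_S / (v_P − v_S) = Δt · (6.10·3.47)/(6.10−3.47) ≈ 8.0483·Δt.
So d_A = 127.02, d_B = 170.57, d_C = 275.34 km.
Circle about each station: (x − 49.4)² + (y + 15.9)² = 127.02²; (x + 38.7)² + (y − 16.9)² = 170.57²; (x − 2.2)² + (y + 158.1)² = 275.34².
Subtracting the A equation from the B and C equations removes the quadratic terms:
-176.2 x + 65.6 y = -13869.91
-94.4 x − 284.4 y = -37370.76
Solving the 2×2 system: x ≈ 113.6, y ≈ 93.7 km.
Check against A (with the unrounded x, y): √((x − 49.4)²+(y + 15.9)²) = 127.01 ≈ 127.02 km. ✓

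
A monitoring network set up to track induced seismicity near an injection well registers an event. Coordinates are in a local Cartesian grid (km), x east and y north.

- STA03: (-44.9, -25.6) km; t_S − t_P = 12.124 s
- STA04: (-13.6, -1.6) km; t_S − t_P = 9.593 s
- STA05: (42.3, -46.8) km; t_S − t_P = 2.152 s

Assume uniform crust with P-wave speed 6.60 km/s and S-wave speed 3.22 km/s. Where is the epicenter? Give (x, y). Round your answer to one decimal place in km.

Distance from S−P lag: d = Δt · v_P v_S / (v_P − v_S) = Δt · (6.60·3.22)/(6.60−3.22) ≈ 6.2876·Δt.
So d_STA03 = 76.23, d_STA04 = 60.32, d_STA05 = 13.53 km.
Circle about each station: (x + 44.9)² + (y + 25.6)² = 76.23²; (x + 13.6)² + (y + 1.6)² = 60.32²; (x − 42.3)² + (y + 46.8)² = 13.53².
Subtracting pairs of circle equations eliminates x²+y² and gives linear equations (the radical axes):
62.6 x + 48.0 y = -311.34
174.4 x − 42.4 y = 6936.11
Solving the 2×2 system: x ≈ 29.0, y ≈ -44.3 km.

(29.0, -44.3)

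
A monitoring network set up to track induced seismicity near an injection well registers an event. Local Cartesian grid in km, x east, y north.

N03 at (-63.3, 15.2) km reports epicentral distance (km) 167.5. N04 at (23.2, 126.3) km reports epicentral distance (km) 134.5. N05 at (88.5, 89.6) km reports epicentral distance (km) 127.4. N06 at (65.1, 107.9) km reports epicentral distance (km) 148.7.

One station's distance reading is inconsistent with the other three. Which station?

N04

Solve using three stations at a time. Using N03, N05, N06 (subtract circle equations pairwise → linear system) gives (x, y) ≈ (95.7, -37.7).
Distances from that point to each station vs reported:
  N03: calculated 167.6 vs reported 167.5 → residual 0.1 km
  N04: calculated 179.3 vs reported 134.5 → residual 44.8 km
  N05: calculated 127.5 vs reported 127.4 → residual 0.1 km
  N06: calculated 148.8 vs reported 148.7 → residual 0.1 km
N03, N05, N06 are mutually consistent (residuals ≈ 0); N04 is off by 44.8 km.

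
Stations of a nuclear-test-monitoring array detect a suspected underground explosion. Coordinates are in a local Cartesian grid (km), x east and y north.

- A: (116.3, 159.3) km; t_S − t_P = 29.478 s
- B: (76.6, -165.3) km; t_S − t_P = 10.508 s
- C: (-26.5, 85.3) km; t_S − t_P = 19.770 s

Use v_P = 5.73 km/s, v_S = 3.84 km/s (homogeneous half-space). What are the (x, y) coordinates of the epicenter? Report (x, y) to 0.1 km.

Distance from S−P lag: d = Δt · v_P v_S / (v_P − v_S) = Δt · (5.73·3.84)/(5.73−3.84) ≈ 11.6419·Δt.
So d_A = 343.18, d_B = 122.33, d_C = 230.16 km.
Circle about each station: (x − 116.3)² + (y − 159.3)² = 343.18²; (x − 76.6)² + (y + 165.3)² = 122.33²; (x + 26.5)² + (y − 85.3)² = 230.16².
Subtracting pairs of circle equations eliminates x²+y² and gives linear equations (the radical axes):
-79.4 x − 649.2 y = 97097.35
-285.6 x − 148.0 y = 33875.05
Solving the 2×2 system: x ≈ -43.9, y ≈ -144.2 km.
Check against A (with the unrounded x, y): √((x − 116.3)²+(y − 159.3)²) = 343.18 ≈ 343.18 km. ✓

x ≈ -43.9 km, y ≈ -144.2 km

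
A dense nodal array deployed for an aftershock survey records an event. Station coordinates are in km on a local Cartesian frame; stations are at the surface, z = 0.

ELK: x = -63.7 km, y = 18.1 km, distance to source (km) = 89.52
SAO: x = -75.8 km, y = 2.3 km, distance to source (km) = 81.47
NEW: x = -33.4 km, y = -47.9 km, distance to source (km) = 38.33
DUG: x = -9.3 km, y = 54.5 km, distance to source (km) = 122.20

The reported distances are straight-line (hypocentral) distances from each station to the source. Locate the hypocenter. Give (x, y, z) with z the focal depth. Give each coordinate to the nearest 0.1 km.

x ≈ -36.4 km, y ≈ -58.9 km, depth ≈ 36.6 km

Each station gives a sphere (x−x_i)² + (y−y_i)² + z² = d_i² (stations at z=0).
Subtracting the ELK sphere from SAO and NEW: z² cancels, leaving linear equations in x and y:
-24.2 x − 31.6 y = 2742.10
60.6 x − 132.0 y = 5569.31
Solving: x ≈ -36.397, y ≈ -58.901 km (keep extra digits for the depth step; rounded: -36.4, -58.9).
Then from the ELK sphere: z² = 89.52² − (x + 63.7)² − (y − 18.1)² with x = -36.397, y = -58.901, so z ≈ 36.595 ≈ 36.6 km.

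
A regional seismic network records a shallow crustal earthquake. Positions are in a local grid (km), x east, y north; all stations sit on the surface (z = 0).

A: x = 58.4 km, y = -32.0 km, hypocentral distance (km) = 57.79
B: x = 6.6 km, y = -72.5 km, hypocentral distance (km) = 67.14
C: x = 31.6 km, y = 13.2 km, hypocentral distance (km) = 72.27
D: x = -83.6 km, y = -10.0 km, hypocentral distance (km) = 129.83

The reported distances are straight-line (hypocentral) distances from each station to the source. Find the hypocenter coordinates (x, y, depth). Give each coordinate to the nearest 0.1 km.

Each station gives a sphere (x−x_i)² + (y−y_i)² + z² = d_i² (stations at z=0).
Subtracting the A sphere from B and C: z² cancels, leaving linear equations in x and y:
-103.6 x − 81.0 y = -302.85
-53.6 x + 90.4 y = -5145.03
Solving: x ≈ 32.401, y ≈ -37.703 km (keep extra digits for the depth step; rounded: 32.4, -37.7).
Then from the A sphere: z² = 57.79² − (x − 58.4)² − (y + 32.0)² with x = 32.401, y = -37.703, so z ≈ 51.295 ≈ 51.3 km.

x ≈ 32.4 km, y ≈ -37.7 km, depth ≈ 51.3 km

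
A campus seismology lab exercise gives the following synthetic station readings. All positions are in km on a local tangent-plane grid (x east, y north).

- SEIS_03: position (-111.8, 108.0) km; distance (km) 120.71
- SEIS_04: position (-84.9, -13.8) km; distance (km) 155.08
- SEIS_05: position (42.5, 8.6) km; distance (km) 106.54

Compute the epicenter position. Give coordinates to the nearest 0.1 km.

Circle about each station: (x + 111.8)² + (y − 108.0)² = 120.71²; (x + 84.9)² + (y + 13.8)² = 155.08²; (x − 42.5)² + (y − 8.6)² = 106.54².
Subtracting the SEIS_03 equation from the SEIS_04 and SEIS_05 equations removes the quadratic terms:
53.8 x − 243.6 y = -26243.69
308.6 x − 198.8 y = -19062.90
Solving the 2×2 system: x ≈ 8.9, y ≈ 109.7 km.

(8.9, 109.7)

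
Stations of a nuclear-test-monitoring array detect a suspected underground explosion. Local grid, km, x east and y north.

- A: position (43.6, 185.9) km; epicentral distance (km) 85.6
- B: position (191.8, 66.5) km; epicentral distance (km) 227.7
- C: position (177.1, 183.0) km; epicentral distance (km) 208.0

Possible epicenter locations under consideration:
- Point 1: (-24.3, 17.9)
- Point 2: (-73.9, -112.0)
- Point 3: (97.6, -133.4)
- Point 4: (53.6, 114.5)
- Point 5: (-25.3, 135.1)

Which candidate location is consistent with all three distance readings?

Point 5

For each candidate, compare |candidate − station| to the reported distance:
Point 1: residuals A 95.6, B 6.2, C 52.4 → max 95.6 km
Point 2: residuals A 234.6, B 92.4, C 179.3 → max 234.6 km
Point 3: residuals A 238.2, B 6.7, C 118.2 → max 238.2 km
Point 4: residuals A 13.5, B 81.4, C 66.8 → max 81.4 km
Point 5: residuals A 0.0, B 0.0, C 0.0 → max 0.0 km
Only Point 5 has all residuals ≈ 0.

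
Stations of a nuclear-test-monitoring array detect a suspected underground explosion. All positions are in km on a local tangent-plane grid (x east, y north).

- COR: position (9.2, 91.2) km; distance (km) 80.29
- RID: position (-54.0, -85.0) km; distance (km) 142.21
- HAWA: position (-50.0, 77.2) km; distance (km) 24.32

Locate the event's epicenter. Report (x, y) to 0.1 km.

Circle about each station: (x − 9.2)² + (y − 91.2)² = 80.29²; (x + 54.0)² + (y + 85.0)² = 142.21²; (x + 50.0)² + (y − 77.2)² = 24.32².
Subtracting pairs of circle equations eliminates x²+y² and gives linear equations (the radical axes):
-126.4 x − 352.4 y = -12038.28
-118.4 x − 28.0 y = 5912.78
Solving the 2×2 system: x ≈ -63.4, y ≈ 56.9 km.
Check against COR (with the unrounded x, y): √((x − 9.2)²+(y − 91.2)²) = 80.29 ≈ 80.29 km. ✓

-63.4 km east, 56.9 km north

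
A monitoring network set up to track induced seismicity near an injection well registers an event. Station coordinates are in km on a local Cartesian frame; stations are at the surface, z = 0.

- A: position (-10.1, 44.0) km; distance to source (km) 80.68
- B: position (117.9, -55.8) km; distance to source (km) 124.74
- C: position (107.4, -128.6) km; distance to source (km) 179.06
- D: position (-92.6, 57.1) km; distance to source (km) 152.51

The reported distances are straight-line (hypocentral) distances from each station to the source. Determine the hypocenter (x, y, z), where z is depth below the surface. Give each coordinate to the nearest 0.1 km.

(47.0, 30.6, 55.4)

Each station gives a sphere (x−x_i)² + (y−y_i)² + z² = d_i² (stations at z=0).
Subtracting the A sphere from B and C: z² cancels, leaving linear equations in x and y:
256.0 x − 199.6 y = 5925.23
235.0 x − 345.2 y = 481.49
Solving: x ≈ 47.010, y ≈ 30.608 km (keep extra digits for the depth step; rounded: 47.0, 30.6).
Then from the A sphere: z² = 80.68² − (x + 10.1)² − (y − 44.0)² with x = 47.010, y = 30.608, so z ≈ 55.393 ≈ 55.4 km.
Check against D (with the unrounded solution): distance 152.52 ≈ 152.51 km. ✓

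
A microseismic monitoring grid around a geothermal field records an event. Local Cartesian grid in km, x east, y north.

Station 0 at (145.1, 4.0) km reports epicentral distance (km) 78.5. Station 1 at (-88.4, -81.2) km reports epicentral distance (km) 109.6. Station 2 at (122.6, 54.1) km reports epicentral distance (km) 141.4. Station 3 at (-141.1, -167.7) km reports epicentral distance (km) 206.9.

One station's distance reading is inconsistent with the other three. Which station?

Solve using three stations at a time. Using Station 1, Station 2, Station 3 (subtract circle equations pairwise → linear system) gives (x, y) ≈ (-0.0, -16.3).
Distances from that point to each station vs reported:
  Station 0: calculated 146.5 vs reported 78.5 → residual 68.0 km
  Station 1: calculated 109.6 vs reported 109.6 → residual 0.0 km
  Station 2: calculated 141.4 vs reported 141.4 → residual 0.0 km
  Station 3: calculated 206.9 vs reported 206.9 → residual 0.0 km
Station 1, Station 2, Station 3 are mutually consistent (residuals ≈ 0); Station 0 is off by 68.0 km.

Station 0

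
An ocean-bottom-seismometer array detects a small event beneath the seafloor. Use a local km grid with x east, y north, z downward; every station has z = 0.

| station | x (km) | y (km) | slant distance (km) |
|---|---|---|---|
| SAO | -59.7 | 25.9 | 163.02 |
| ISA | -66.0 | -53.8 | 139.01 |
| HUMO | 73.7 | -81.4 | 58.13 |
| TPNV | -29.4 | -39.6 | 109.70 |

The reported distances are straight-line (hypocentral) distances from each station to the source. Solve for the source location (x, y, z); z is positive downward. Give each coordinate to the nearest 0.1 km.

x ≈ 60.6 km, y ≈ -69.2 km, depth ≈ 55.3 km

Each station gives a sphere (x−x_i)² + (y−y_i)² + z² = d_i² (stations at z=0).
Subtracting the SAO sphere from ISA and HUMO: z² cancels, leaving linear equations in x and y:
-12.6 x − 159.4 y = 10267.28
266.8 x − 214.6 y = 31019.17
Solving: x ≈ 60.601, y ≈ -69.202 km (keep extra digits for the depth step; rounded: 60.6, -69.2).
Then from the SAO sphere: z² = 163.02² − (x + 59.7)² − (y − 25.9)² with x = 60.601, y = -69.202, so z ≈ 55.306 ≈ 55.3 km.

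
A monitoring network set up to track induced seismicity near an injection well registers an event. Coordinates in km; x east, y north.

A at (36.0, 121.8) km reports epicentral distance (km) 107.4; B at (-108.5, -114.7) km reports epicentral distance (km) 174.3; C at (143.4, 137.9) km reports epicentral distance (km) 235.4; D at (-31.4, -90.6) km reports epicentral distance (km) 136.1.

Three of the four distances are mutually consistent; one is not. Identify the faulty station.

C

Solve using three stations at a time. Using A, B, D (subtract circle equations pairwise → linear system) gives (x, y) ≈ (-39.3, 45.2).
Distances from that point to each station vs reported:
  A: calculated 107.4 vs reported 107.4 → residual 0.0 km
  B: calculated 174.3 vs reported 174.3 → residual 0.0 km
  C: calculated 204.8 vs reported 235.4 → residual 30.6 km
  D: calculated 136.1 vs reported 136.1 → residual 0.0 km
A, B, D are mutually consistent (residuals ≈ 0); C is off by 30.6 km.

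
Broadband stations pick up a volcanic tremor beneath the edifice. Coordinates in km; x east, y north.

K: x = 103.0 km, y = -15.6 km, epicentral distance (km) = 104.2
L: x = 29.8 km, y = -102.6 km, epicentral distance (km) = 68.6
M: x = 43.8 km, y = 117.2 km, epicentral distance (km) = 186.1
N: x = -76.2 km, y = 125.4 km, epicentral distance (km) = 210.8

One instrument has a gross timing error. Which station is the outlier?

L

Solve using three stations at a time. Using K, M, N (subtract circle equations pairwise → linear system) gives (x, y) ≈ (11.8, -66.2).
Distances from that point to each station vs reported:
  K: calculated 104.2 vs reported 104.2 → residual 0.0 km
  L: calculated 40.6 vs reported 68.6 → residual 28.0 km
  M: calculated 186.1 vs reported 186.1 → residual 0.0 km
  N: calculated 210.8 vs reported 210.8 → residual 0.0 km
K, M, N are mutually consistent (residuals ≈ 0); L is off by 28.0 km.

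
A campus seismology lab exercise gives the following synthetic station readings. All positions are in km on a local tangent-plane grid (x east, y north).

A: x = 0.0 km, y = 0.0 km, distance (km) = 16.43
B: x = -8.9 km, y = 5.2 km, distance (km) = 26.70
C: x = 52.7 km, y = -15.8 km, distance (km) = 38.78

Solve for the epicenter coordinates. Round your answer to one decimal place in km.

Circle about each station: x² + y² = 16.43²; (x + 8.9)² + (y − 5.2)² = 26.70²; (x − 52.7)² + (y + 15.8)² = 38.78².
Subtracting the A equation from the B and C equations removes the quadratic terms:
-17.8 x + 10.4 y = -336.70
105.4 x − 31.6 y = 1792.99
Solving the 2×2 system: x ≈ 15.0, y ≈ -6.7 km.

x ≈ 15.0 km, y ≈ -6.7 km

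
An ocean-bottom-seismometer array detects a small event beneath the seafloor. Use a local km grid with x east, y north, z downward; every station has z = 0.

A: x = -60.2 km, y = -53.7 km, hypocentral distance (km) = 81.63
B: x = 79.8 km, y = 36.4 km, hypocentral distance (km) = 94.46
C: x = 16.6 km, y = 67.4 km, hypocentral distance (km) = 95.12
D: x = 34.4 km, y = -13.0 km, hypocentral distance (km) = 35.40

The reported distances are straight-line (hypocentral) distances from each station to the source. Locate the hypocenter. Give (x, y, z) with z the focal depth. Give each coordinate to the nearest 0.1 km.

Each station gives a sphere (x−x_i)² + (y−y_i)² + z² = d_i² (stations at z=0).
Subtracting the A sphere from B and C: z² cancels, leaving linear equations in x and y:
280.0 x + 180.2 y = -1073.96
153.6 x + 242.2 y = -4073.77
Solving: x ≈ 11.809, y ≈ -24.309 km (keep extra digits for the depth step; rounded: 11.8, -24.3).
Then from the A sphere: z² = 81.63² − (x + 60.2)² − (y + 53.7)² with x = 11.809, y = -24.309, so z ≈ 24.786 ≈ 24.8 km.

(11.8, -24.3, 24.8)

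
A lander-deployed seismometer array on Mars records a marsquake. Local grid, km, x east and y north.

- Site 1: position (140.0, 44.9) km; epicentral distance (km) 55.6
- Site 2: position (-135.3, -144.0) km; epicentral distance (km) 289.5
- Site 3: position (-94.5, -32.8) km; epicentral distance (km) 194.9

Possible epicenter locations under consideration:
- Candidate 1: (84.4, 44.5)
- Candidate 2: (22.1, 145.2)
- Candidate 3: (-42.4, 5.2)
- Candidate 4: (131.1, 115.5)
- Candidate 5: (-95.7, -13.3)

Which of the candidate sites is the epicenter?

Candidate 1

For each candidate, compare |candidate − station| to the reported distance:
Candidate 1: residuals Site 1 0.0, Site 2 0.0, Site 3 0.0 → max 0.0 km
Candidate 2: residuals Site 1 99.2, Site 2 39.8, Site 3 17.9 → max 99.2 km
Candidate 3: residuals Site 1 131.1, Site 2 113.7, Site 3 130.4 → max 131.1 km
Candidate 4: residuals Site 1 15.6, Site 2 82.4, Site 3 75.1 → max 82.4 km
Candidate 5: residuals Site 1 187.2, Site 2 152.9, Site 3 175.4 → max 187.2 km
Only Candidate 1 has all residuals ≈ 0.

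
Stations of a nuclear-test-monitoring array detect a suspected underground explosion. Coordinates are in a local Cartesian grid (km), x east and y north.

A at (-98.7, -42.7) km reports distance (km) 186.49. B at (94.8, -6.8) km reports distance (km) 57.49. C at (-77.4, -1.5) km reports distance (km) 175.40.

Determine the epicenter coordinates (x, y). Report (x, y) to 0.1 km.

Circle about each station: (x + 98.7)² + (y + 42.7)² = 186.49²; (x − 94.8)² + (y + 6.8)² = 57.49²; (x + 77.4)² + (y + 1.5)² = 175.40².
Subtracting the A equation from the B and C equations removes the quadratic terms:
387.0 x + 71.8 y = 28941.72
42.6 x + 82.4 y = -1558.61
Solving the 2×2 system: x ≈ 86.6, y ≈ -63.7 km.
Check against A (with the unrounded x, y): √((x + 98.7)²+(y + 42.7)²) = 186.49 ≈ 186.49 km. ✓

x ≈ 86.6 km, y ≈ -63.7 km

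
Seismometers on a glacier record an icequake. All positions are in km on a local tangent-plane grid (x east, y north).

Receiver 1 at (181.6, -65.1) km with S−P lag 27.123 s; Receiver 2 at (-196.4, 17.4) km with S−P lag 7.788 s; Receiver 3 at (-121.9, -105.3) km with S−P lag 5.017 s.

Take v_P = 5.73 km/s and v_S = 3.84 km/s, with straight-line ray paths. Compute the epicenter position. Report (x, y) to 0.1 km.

Distance from S−P lag: d = Δt · v_P v_S / (v_P − v_S) = Δt · (5.73·3.84)/(5.73−3.84) ≈ 11.6419·Δt.
So d_Receiver 1 = 315.76, d_Receiver 2 = 90.67, d_Receiver 3 = 58.41 km.
Circle about each station: (x − 181.6)² + (y + 65.1)² = 315.76²; (x + 196.4)² + (y − 17.4)² = 90.67²; (x + 121.9)² + (y + 105.3)² = 58.41².
Subtracting the Receiver 1 equation from the Receiver 2 and Receiver 3 equations removes the quadratic terms:
-756.0 x + 165.0 y = 93142.48
-607.0 x − 80.4 y = 85023.78
Solving the 2×2 system: x ≈ -133.7, y ≈ -48.1 km.
Check against Receiver 1 (with the unrounded x, y): √((x − 181.6)²+(y + 65.1)²) = 315.76 ≈ 315.76 km. ✓

x ≈ -133.7 km, y ≈ -48.1 km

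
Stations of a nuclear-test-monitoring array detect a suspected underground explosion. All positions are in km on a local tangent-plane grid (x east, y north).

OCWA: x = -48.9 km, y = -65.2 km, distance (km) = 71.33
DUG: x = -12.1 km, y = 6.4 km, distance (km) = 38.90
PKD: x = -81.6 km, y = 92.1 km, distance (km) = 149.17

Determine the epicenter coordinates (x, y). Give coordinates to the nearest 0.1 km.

Circle about each station: (x + 48.9)² + (y + 65.2)² = 71.33²; (x + 12.1)² + (y − 6.4)² = 38.90²; (x + 81.6)² + (y − 92.1)² = 149.17².
Subtracting the OCWA equation from the DUG and PKD equations removes the quadratic terms:
73.6 x + 143.2 y = -2880.12
-65.4 x + 314.6 y = -8665.00
Solving the 2×2 system: x ≈ 10.3, y ≈ -25.4 km.
Check against OCWA (with the unrounded x, y): √((x + 48.9)²+(y + 65.2)²) = 71.33 ≈ 71.33 km. ✓

x ≈ 10.3 km, y ≈ -25.4 km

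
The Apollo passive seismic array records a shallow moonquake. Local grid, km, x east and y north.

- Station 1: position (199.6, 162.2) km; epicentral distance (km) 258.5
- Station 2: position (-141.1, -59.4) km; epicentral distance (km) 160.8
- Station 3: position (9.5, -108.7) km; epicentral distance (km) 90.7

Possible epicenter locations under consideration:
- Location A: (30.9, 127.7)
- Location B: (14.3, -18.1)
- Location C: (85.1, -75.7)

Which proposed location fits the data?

For each candidate, compare |candidate − station| to the reported distance:
Location A: residuals Station 1 86.3, Station 2 93.3, Station 3 146.7 → max 146.7 km
Location B: residuals Station 1 0.0, Station 2 0.0, Station 3 0.0 → max 0.0 km
Location C: residuals Station 1 5.5, Station 2 66.0, Station 3 8.2 → max 66.0 km
Only Location B has all residuals ≈ 0.

Location B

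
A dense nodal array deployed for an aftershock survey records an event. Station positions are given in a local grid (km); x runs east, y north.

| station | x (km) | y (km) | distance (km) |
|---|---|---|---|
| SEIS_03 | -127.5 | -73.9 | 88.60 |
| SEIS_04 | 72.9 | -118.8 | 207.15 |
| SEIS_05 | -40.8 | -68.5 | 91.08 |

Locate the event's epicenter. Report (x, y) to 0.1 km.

(-91.6, 7.1)

Circle about each station: (x + 127.5)² + (y + 73.9)² = 88.60²; (x − 72.9)² + (y + 118.8)² = 207.15²; (x + 40.8)² + (y + 68.5)² = 91.08².
Subtracting the SEIS_03 equation from the SEIS_04 and SEIS_05 equations removes the quadratic terms:
400.8 x − 89.8 y = -37350.77
173.4 x + 10.8 y = -15806.18
Solving the 2×2 system: x ≈ -91.6, y ≈ 7.1 km.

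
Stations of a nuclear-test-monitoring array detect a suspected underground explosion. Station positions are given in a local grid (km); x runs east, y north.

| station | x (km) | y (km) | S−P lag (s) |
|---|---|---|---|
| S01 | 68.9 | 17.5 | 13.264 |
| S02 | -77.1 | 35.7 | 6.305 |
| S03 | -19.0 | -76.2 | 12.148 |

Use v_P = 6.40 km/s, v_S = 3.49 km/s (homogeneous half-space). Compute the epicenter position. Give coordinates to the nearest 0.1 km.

-32.9 km east, 16.0 km north

Distance from S−P lag: d = Δt · v_P v_S / (v_P − v_S) = Δt · (6.40·3.49)/(6.40−3.49) ≈ 7.6756·Δt.
So d_S01 = 101.81, d_S02 = 48.39, d_S03 = 93.24 km.
Circle about each station: (x − 68.9)² + (y − 17.5)² = 101.81²; (x + 77.1)² + (y − 35.7)² = 48.39²; (x + 19.0)² + (y + 76.2)² = 93.24².
Subtracting pairs of circle equations eliminates x²+y² and gives linear equations (the radical axes):
-292.0 x + 36.4 y = 10189.12
-175.8 x − 187.4 y = 2785.56
Solving the 2×2 system: x ≈ -32.9, y ≈ 16.0 km.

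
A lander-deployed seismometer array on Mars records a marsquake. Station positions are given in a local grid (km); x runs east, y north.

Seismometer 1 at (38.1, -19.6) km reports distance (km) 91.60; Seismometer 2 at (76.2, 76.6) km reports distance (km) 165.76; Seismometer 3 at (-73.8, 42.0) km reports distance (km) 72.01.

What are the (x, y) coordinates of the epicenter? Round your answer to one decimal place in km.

(-53.2, -27.0)

Circle about each station: (x − 38.1)² + (y + 19.6)² = 91.60²; (x − 76.2)² + (y − 76.6)² = 165.76²; (x + 73.8)² + (y − 42.0)² = 72.01².
Subtracting the Seismometer 1 equation from the Seismometer 2 and Seismometer 3 equations removes the quadratic terms:
76.2 x + 192.4 y = -9247.59
-223.8 x + 123.2 y = 8579.79
Solving the 2×2 system: x ≈ -53.2, y ≈ -27.0 km.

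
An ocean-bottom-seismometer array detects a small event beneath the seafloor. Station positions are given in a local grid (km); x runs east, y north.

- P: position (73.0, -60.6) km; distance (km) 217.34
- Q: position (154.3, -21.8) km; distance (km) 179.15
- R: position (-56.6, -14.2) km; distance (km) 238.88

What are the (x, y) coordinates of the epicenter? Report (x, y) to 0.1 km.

114.2 km east, 152.8 km north

Circle about each station: (x − 73.0)² + (y + 60.6)² = 217.34²; (x − 154.3)² + (y + 21.8)² = 179.15²; (x + 56.6)² + (y + 14.2)² = 238.88².
Subtracting the P equation from the Q and R equations removes the quadratic terms:
162.6 x + 77.6 y = 30424.32
-259.2 x + 92.8 y = -15423.14
Solving the 2×2 system: x ≈ 114.2, y ≈ 152.8 km.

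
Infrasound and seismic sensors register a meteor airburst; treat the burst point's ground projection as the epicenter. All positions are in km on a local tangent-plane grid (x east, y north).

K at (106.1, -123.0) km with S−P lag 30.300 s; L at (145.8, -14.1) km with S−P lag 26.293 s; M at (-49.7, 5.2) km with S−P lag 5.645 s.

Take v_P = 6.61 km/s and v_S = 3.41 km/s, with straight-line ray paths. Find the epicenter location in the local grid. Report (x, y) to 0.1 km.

Distance from S−P lag: d = Δt · v_P v_S / (v_P − v_S) = Δt · (6.61·3.41)/(6.61−3.41) ≈ 7.0438·Δt.
So d_K = 213.43, d_L = 185.20, d_M = 39.76 km.
Circle about each station: (x − 106.1)² + (y + 123.0)² = 213.43²; (x − 145.8)² + (y + 14.1)² = 185.20²; (x + 49.7)² + (y − 5.2)² = 39.76².
Subtracting the K equation from the L and M equations removes the quadratic terms:
79.4 x + 217.8 y = 6323.56
-311.6 x + 256.4 y = 20082.43
Solving the 2×2 system: x ≈ -31.2, y ≈ 40.4 km.
Check against K (with the unrounded x, y): √((x − 106.1)²+(y + 123.0)²) = 213.43 ≈ 213.43 km. ✓

-31.2 km east, 40.4 km north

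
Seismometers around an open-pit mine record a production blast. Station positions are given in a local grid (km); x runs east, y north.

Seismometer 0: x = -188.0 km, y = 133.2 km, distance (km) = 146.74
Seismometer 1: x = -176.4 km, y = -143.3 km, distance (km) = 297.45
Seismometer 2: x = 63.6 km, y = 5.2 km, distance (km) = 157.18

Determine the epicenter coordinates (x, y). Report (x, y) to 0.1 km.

Circle about each station: (x + 188.0)² + (y − 133.2)² = 146.74²; (x + 176.4)² + (y + 143.3)² = 297.45²; (x − 63.6)² + (y − 5.2)² = 157.18².
Subtracting pairs of circle equations eliminates x²+y² and gives linear equations (the radical axes):
23.2 x − 553.0 y = -68378.26
503.2 x − 256.0 y = -52187.16
Solving the 2×2 system: x ≈ -41.7, y ≈ 121.9 km.

-41.7 km east, 121.9 km north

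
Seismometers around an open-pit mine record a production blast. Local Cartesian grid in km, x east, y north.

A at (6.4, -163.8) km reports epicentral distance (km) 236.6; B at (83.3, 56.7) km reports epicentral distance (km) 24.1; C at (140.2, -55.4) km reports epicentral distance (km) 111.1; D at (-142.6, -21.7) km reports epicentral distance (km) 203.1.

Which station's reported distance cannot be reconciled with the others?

Solve using three stations at a time. Using A, B, C (subtract circle equations pairwise → linear system) gives (x, y) ≈ (106.6, 50.5).
Distances from that point to each station vs reported:
  A: calculated 236.6 vs reported 236.6 → residual 0.0 km
  B: calculated 24.1 vs reported 24.1 → residual 0.0 km
  C: calculated 111.1 vs reported 111.1 → residual 0.0 km
  D: calculated 259.5 vs reported 203.1 → residual 56.4 km
A, B, C are mutually consistent (residuals ≈ 0); D is off by 56.4 km.

D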